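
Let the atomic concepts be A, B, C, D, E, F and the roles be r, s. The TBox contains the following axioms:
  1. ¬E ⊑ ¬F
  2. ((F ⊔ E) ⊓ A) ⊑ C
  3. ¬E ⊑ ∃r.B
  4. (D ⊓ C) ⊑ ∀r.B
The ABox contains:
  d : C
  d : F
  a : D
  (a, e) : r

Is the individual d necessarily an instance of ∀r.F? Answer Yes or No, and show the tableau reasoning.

No

1. d : ∀r.F?  L(d) = {C, F} ∪ {∃r.¬F}
   open: L(d) ⊇ {C, E, F, ¬D, ∃r.¬F} (+ ∃-successors) — d ∉ ∀r.F possible
2. Hence d : ∀r.F: not entailed.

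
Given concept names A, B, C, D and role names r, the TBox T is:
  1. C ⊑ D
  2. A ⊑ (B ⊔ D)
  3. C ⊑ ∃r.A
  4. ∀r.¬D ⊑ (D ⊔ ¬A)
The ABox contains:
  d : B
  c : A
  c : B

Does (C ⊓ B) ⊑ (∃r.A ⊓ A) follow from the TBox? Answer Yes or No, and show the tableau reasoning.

No

1. (C ⊓ B) ⊑ (∃r.A ⊓ A)  ⇔  ((C ⊓ B) ⊓ (∀r.¬A ⊔ ¬A)) unsat w.r.t. T
   apply at x₀: C⊑D; C⊑∃r.A
   open: L(x₀) ⊇ {B, C, D, ¬A, ∃r.A, …} (+ ∃-successors)
2. Hence (C ⊓ B) ⊑ (∃r.A ⊓ A): not entailed.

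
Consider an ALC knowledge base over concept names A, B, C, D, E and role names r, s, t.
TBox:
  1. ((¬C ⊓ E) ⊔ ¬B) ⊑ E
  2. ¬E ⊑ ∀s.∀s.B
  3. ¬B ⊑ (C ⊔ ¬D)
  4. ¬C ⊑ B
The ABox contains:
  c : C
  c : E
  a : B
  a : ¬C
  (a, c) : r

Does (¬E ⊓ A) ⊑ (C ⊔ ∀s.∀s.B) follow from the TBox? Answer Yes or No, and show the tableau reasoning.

1. (¬E ⊓ A) ⊑ (C ⊔ ∀s.∀s.B)  ⇔  ((¬E ⊓ A) ⊓ (¬C ⊓ ∃s.∃s.¬B)) unsat w.r.t. T
   all branches close; clash {E, ¬E} at x₀
2. Hence (¬E ⊓ A) ⊑ (C ⊔ ∀s.∀s.B): entailed.

Yes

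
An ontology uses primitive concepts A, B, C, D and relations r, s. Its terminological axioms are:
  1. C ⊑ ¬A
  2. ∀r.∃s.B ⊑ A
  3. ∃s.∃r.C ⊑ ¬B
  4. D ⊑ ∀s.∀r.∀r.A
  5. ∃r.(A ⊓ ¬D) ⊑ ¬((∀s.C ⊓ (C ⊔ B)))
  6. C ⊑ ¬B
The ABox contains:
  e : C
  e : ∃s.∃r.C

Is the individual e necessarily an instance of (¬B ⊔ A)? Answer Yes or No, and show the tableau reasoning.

Yes

1. e : (¬B ⊔ A)?  L(e) = {C, ∃s.∃r.C} ∪ {(B ⊓ ¬A)}
   clash {B, ¬B} at e — e ∈ (¬B ⊔ A)
2. Hence e : (¬B ⊔ A): entailed.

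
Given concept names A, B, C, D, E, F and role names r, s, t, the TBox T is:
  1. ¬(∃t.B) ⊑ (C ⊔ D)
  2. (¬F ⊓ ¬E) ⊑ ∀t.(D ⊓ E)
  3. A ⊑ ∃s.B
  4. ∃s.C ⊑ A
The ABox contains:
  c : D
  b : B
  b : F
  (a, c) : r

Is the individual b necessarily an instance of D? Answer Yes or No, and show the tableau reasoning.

No

1. b : D?  L(b) = {B, F} ∪ {¬D}
   open: L(b) ⊇ {B, F, ¬A, ¬D, ∀s.¬C, …} (+ ∃-successors) — b ∉ D possible
2. Hence b : D: not entailed.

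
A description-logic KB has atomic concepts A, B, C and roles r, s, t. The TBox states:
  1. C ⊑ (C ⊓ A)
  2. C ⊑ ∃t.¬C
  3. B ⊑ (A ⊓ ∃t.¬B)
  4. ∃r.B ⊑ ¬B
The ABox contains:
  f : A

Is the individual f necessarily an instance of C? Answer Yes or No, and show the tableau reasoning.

1. f : C?  L(f) = {A} ∪ {¬C}
   open: L(f) ⊇ {A, ¬B, ¬C, ∀r.¬B} — f ∉ C possible
2. Hence f : C: not entailed.

No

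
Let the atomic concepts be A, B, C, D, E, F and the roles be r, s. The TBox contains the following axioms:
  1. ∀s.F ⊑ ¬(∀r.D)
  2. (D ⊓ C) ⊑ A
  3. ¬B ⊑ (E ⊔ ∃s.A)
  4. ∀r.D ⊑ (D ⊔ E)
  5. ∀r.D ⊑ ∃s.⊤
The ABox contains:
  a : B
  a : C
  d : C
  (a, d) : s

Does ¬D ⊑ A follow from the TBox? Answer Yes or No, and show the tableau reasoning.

1. ¬D ⊑ A  ⇔  (¬D ⊓ ¬A) unsat w.r.t. T
   open: L(x₀) ⊇ {B, ¬A, ¬D, ∃r.¬D} (+ ∃-successors)
2. Hence ¬D ⊑ A: not entailed.

No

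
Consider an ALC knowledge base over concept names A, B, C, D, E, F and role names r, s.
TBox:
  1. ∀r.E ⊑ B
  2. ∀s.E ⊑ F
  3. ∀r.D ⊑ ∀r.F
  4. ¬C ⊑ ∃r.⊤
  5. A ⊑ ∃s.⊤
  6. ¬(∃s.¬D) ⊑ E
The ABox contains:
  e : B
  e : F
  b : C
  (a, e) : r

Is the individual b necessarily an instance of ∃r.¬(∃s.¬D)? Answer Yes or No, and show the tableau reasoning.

No

1. b : ∃r.¬(∃s.¬D)?  L(b) = {C} ∪ {∀r.∃s.¬D}
   open: L(b) ⊇ {C, ¬A, ∀r.∃s.¬D, ∃r.¬D, ∃r.¬E, …} (+ ∃-successors) — b ∉ ∃r.¬(∃s.¬D) possible
2. Hence b : ∃r.¬(∃s.¬D): not entailed.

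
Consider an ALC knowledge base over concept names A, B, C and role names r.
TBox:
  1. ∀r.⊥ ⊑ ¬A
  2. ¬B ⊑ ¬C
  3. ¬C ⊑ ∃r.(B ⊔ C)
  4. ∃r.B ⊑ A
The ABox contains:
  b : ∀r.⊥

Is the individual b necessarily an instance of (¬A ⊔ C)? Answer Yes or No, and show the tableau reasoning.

1. b : (¬A ⊔ C)?  L(b) = {∀r.⊥} ∪ {(A ⊓ ¬C)}
   clash {A, ¬A} at b — b ∈ (¬A ⊔ C)
2. Hence b : (¬A ⊔ C): entailed.

Yes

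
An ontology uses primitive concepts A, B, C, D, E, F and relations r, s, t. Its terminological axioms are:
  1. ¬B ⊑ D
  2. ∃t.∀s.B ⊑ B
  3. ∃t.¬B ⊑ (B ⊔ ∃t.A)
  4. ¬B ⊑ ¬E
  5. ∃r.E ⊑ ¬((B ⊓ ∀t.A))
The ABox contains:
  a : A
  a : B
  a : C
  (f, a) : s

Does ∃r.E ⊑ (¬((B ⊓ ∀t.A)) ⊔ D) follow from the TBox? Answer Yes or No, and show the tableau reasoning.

Yes

1. ∃r.E ⊑ (¬((B ⊓ ∀t.A)) ⊔ D)  ⇔  (∃r.E ⊓ ((B ⊓ ∀t.A) ⊓ ¬D)) unsat w.r.t. T
   all branches close; clash {A, ¬A} at an ∃-successor
2. Hence ∃r.E ⊑ (¬((B ⊓ ∀t.A)) ⊔ D): entailed.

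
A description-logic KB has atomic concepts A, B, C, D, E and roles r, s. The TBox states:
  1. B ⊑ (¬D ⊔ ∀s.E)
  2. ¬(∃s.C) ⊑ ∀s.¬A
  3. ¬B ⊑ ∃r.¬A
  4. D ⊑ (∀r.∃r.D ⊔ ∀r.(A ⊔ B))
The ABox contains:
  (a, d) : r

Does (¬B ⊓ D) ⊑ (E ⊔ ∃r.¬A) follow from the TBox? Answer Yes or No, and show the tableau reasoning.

Yes

1. (¬B ⊓ D) ⊑ (E ⊔ ∃r.¬A)  ⇔  ((¬B ⊓ D) ⊓ (¬E ⊓ ∀r.A)) unsat w.r.t. T
   all branches close; clash {A, ¬A} at an ∃-successor
2. Hence (¬B ⊓ D) ⊑ (E ⊔ ∃r.¬A): entailed.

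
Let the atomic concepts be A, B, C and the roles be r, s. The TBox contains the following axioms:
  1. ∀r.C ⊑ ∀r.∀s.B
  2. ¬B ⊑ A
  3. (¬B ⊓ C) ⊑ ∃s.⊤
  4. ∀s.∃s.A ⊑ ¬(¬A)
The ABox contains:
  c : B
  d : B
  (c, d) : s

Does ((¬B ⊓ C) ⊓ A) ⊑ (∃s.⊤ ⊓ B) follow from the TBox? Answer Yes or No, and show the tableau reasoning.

No

1. ((¬B ⊓ C) ⊓ A) ⊑ (∃s.⊤ ⊓ B)  ⇔  (((¬B ⊓ C) ⊓ A) ⊓ (∀s.⊥ ⊔ ¬B)) unsat w.r.t. T
   apply at x₀: (¬B ⊓ C)⊑∃s.⊤
   open: L(x₀) ⊇ {A, C, ¬B, ∃r.¬C, ∃s.⊤} (+ ∃-successors)
2. Hence ((¬B ⊓ C) ⊓ A) ⊑ (∃s.⊤ ⊓ B): not entailed.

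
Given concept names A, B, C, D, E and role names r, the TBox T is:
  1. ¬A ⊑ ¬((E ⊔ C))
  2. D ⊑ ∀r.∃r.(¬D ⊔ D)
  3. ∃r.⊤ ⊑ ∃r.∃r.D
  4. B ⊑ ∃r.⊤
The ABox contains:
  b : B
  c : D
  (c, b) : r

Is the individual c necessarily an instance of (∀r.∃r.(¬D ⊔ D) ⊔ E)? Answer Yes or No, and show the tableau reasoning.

Yes

1. c : (∀r.∃r.(¬D ⊔ D) ⊔ E)?  L(c) = {D} ∪ {(∃r.∀r.(D ⊓ ¬D) ⊓ ¬E)}
   clash {D, ¬D} at an ∃-successor — c ∈ (∀r.∃r.(¬D ⊔ D) ⊔ E)
2. Hence c : (∀r.∃r.(¬D ⊔ D) ⊔ E): entailed.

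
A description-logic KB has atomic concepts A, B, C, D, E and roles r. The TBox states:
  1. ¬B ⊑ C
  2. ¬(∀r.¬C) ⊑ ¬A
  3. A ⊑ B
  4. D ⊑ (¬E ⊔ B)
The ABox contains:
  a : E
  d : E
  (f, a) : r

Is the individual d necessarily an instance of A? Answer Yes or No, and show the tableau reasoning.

1. d : A?  L(d) = {E} ∪ {¬A}
   open: L(d) ⊇ {B, E, ¬A, ¬D} — d ∉ A possible
2. Hence d : A: not entailed.

No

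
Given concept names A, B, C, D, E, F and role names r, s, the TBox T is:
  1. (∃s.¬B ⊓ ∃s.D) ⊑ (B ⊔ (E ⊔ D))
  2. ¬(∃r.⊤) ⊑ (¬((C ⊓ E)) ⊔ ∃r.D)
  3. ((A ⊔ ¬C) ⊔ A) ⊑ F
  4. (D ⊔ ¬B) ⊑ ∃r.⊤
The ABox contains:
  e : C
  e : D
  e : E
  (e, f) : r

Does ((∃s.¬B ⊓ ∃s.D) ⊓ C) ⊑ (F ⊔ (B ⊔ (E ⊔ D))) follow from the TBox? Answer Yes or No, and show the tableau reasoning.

Yes

1. ((∃s.¬B ⊓ ∃s.D) ⊓ C) ⊑ (F ⊔ (B ⊔ (E ⊔ D)))  ⇔  (((∃s.¬B ⊓ ∃s.D) ⊓ C) ⊓ (¬F ⊓ (¬B ⊓ (¬E ⊓ ¬D)))) unsat w.r.t. T
   all branches close; clash {F, ¬F} at x₀
2. Hence ((∃s.¬B ⊓ ∃s.D) ⊓ C) ⊑ (F ⊔ (B ⊔ (E ⊔ D))): entailed.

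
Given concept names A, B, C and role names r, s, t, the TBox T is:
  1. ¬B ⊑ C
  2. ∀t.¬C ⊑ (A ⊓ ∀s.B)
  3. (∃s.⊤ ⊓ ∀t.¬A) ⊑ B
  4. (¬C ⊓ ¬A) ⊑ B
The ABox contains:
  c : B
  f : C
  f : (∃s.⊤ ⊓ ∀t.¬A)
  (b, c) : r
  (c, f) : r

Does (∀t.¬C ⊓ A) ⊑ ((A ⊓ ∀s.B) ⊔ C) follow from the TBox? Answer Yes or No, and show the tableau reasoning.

1. (∀t.¬C ⊓ A) ⊑ ((A ⊓ ∀s.B) ⊔ C)  ⇔  ((∀t.¬C ⊓ A) ⊓ ((¬A ⊔ ∃s.¬B) ⊓ ¬C)) unsat w.r.t. T
   all branches close; clash {C, ¬C} at x₀
2. Hence (∀t.¬C ⊓ A) ⊑ ((A ⊓ ∀s.B) ⊔ C): entailed.

Yes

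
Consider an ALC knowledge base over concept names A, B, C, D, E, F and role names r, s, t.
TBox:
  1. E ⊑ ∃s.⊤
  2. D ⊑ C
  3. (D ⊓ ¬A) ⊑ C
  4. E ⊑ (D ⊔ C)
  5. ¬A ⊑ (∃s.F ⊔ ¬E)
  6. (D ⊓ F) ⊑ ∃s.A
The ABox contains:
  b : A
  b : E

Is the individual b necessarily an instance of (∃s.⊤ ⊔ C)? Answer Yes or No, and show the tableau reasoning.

Yes

1. b : (∃s.⊤ ⊔ C)?  L(b) = {A, E} ∪ {(∀s.⊥ ⊓ ¬C)}
   clash {C, ¬C} at b — b ∈ (∃s.⊤ ⊔ C)
2. Hence b : (∃s.⊤ ⊔ C): entailed.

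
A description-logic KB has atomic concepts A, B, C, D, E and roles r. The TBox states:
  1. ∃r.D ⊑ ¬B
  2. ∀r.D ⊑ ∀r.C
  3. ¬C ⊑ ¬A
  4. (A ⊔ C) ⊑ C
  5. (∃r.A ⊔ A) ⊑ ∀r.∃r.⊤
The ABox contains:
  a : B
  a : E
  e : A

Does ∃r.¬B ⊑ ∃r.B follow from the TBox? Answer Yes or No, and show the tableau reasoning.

No

1. ∃r.¬B ⊑ ∃r.B  ⇔  (∃r.¬B ⊓ ∀r.¬B) unsat w.r.t. T
   open: L(x₀) ⊇ {C, ¬A, ∀r.¬A, ∀r.¬B, ∀r.¬D, …} (+ ∃-successors)
2. Hence ∃r.¬B ⊑ ∃r.B: not entailed.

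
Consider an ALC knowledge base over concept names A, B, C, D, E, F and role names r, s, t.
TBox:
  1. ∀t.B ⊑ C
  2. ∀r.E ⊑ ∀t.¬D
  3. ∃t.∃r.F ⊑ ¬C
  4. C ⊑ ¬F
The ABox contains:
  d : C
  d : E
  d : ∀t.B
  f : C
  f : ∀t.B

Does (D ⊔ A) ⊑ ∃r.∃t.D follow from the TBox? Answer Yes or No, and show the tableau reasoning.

No

1. (D ⊔ A) ⊑ ∃r.∃t.D  ⇔  ((D ⊔ A) ⊓ ∀r.∀t.¬D) unsat w.r.t. T
   open: L(x₀) ⊇ {D, ¬C, ∀r.∀t.¬D, ∃r.¬E, ∃t.¬B} (+ ∃-successors)
2. Hence (D ⊔ A) ⊑ ∃r.∃t.D: not entailed.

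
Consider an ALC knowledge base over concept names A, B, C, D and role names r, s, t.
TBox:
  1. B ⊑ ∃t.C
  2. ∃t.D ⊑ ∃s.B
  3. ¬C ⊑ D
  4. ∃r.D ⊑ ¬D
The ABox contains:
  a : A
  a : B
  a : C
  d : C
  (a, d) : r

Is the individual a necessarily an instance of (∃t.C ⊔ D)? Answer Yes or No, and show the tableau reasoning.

1. a : (∃t.C ⊔ D)?  L(a) = {A, B, C} ∪ {(∀t.¬C ⊓ ¬D)}
   clash {C, ¬C} at an ∃-successor — a ∈ (∃t.C ⊔ D)
2. Hence a : (∃t.C ⊔ D): entailed.

Yes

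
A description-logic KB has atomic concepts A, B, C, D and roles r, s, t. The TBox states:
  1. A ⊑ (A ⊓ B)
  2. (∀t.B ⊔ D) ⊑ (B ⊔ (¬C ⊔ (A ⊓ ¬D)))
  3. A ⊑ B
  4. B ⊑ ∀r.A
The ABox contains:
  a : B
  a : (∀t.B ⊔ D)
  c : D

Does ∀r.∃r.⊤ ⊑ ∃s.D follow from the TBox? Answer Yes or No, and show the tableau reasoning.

No

1. ∀r.∃r.⊤ ⊑ ∃s.D  ⇔  (∀r.∃r.⊤ ⊓ ∀s.¬D) unsat w.r.t. T
   open: L(x₀) ⊇ {¬A, ¬B, ¬D, ∀r.∃r.⊤, ∀s.¬D, …} (+ ∃-successors)
2. Hence ∀r.∃r.⊤ ⊑ ∃s.D: not entailed.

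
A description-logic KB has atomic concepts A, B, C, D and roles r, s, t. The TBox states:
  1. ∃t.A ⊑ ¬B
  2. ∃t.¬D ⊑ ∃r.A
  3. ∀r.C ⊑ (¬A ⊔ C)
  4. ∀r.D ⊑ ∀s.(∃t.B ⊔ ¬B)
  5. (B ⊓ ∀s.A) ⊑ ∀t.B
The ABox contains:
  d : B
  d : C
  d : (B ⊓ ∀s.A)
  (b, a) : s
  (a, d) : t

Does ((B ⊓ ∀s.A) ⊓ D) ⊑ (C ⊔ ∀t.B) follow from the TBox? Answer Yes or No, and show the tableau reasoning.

1. ((B ⊓ ∀s.A) ⊓ D) ⊑ (C ⊔ ∀t.B)  ⇔  (((B ⊓ ∀s.A) ⊓ D) ⊓ (¬C ⊓ ∃t.¬B)) unsat w.r.t. T
   all branches close; clash {B, ¬B} at x₀
2. Hence ((B ⊓ ∀s.A) ⊓ D) ⊑ (C ⊔ ∀t.B): entailed.

Yes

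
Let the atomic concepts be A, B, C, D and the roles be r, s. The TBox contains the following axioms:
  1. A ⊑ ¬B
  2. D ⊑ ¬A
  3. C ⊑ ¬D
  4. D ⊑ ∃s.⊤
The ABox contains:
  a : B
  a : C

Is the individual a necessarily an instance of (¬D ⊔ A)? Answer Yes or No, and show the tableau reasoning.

1. a : (¬D ⊔ A)?  L(a) = {B, C} ∪ {(D ⊓ ¬A)}
   clash {D, ¬D} at a — a ∈ (¬D ⊔ A)
2. Hence a : (¬D ⊔ A): entailed.

Yes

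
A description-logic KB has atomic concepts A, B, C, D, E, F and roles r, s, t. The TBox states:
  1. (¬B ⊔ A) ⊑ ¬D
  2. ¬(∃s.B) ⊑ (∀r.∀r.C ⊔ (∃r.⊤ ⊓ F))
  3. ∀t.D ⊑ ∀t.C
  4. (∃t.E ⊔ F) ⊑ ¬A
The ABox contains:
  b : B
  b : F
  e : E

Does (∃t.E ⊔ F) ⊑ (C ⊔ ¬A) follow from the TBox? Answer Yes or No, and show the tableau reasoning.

Yes

1. (∃t.E ⊔ F) ⊑ (C ⊔ ¬A)  ⇔  ((∃t.E ⊔ F) ⊓ (¬C ⊓ A)) unsat w.r.t. T
   all branches close; clash {A, ¬A} at x₀
2. Hence (∃t.E ⊔ F) ⊑ (C ⊔ ¬A): entailed.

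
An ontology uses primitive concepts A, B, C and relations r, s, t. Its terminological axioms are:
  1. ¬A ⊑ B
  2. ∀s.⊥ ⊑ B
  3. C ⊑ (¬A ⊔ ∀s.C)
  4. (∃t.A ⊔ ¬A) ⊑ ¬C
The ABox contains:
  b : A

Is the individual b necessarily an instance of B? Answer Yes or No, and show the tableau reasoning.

1. b : B?  L(b) = {A} ∪ {¬B}
   open: L(b) ⊇ {A, ¬B, ¬C, ∃s.⊤} (+ ∃-successors) — b ∉ B possible
2. Hence b : B: not entailed.

No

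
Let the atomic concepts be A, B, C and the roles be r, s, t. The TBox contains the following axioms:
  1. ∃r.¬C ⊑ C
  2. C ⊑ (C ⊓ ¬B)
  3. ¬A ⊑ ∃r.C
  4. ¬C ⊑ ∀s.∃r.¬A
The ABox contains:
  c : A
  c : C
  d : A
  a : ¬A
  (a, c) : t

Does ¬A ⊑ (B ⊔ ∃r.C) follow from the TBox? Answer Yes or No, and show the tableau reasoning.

Yes

1. ¬A ⊑ (B ⊔ ∃r.C)  ⇔  (¬A ⊓ (¬B ⊓ ∀r.¬C)) unsat w.r.t. T
   all branches close; clash {C, ¬C} at an ∃-successor
2. Hence ¬A ⊑ (B ⊔ ∃r.C): entailed.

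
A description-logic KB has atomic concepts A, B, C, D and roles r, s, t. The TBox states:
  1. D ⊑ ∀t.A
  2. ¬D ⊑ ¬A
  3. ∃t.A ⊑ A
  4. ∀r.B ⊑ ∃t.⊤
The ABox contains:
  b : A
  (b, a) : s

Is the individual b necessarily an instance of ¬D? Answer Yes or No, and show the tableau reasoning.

1. b : ¬D?  L(b) = {A} ∪ {D}
   apply at b: D⊑∀t.A
   open: L(b) ⊇ {A, D, ∀t.A, ∃r.¬B} (+ ∃-successors) — b ∉ ¬D possible
2. Hence b : ¬D: not entailed.

No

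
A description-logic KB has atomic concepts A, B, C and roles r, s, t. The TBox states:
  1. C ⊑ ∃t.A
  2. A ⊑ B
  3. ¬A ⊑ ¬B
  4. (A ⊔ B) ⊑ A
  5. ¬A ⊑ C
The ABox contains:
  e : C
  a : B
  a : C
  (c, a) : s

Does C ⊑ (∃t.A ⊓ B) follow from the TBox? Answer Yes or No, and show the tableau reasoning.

No

1. C ⊑ (∃t.A ⊓ B)  ⇔  (C ⊓ (∀t.¬A ⊔ ¬B)) unsat w.r.t. T
   apply at x₀: C⊑∃t.A
   open: L(x₀) ⊇ {C, ¬A, ¬B, ∃t.A} (+ ∃-successors)
2. Hence C ⊑ (∃t.A ⊓ B): not entailed.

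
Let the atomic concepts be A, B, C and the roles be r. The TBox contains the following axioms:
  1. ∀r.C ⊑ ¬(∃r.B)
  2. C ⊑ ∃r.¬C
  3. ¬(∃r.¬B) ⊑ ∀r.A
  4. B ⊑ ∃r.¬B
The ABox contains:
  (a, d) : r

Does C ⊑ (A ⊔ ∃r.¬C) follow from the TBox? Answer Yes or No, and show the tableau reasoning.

Yes

1. C ⊑ (A ⊔ ∃r.¬C)  ⇔  (C ⊓ (¬A ⊓ ∀r.C)) unsat w.r.t. T
   all branches close; clash {C, ¬C} at an ∃-successor
2. Hence C ⊑ (A ⊔ ∃r.¬C): entailed.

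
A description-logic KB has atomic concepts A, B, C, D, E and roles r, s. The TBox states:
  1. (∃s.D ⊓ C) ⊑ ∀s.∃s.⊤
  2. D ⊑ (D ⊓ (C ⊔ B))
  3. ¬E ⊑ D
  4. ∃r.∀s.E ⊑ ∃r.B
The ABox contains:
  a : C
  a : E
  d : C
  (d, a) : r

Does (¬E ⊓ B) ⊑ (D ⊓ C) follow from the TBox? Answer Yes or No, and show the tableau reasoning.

No

1. (¬E ⊓ B) ⊑ (D ⊓ C)  ⇔  ((¬E ⊓ B) ⊓ (¬D ⊔ ¬C)) unsat w.r.t. T
   apply at x₀: ¬E⊑D
   open: L(x₀) ⊇ {B, D, ¬C, ¬E, ∀r.∃s.¬E}
2. Hence (¬E ⊓ B) ⊑ (D ⊓ C): not entailed.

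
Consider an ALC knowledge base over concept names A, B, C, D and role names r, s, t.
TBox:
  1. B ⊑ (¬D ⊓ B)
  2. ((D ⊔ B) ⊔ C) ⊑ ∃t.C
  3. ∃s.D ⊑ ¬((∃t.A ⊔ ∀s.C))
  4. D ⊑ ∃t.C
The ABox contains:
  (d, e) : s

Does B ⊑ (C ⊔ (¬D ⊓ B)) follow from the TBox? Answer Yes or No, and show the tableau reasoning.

Yes

1. B ⊑ (C ⊔ (¬D ⊓ B))  ⇔  (B ⊓ (¬C ⊓ (D ⊔ ¬B))) unsat w.r.t. T
   all branches close; clash {B, ¬B} at x₀
2. Hence B ⊑ (C ⊔ (¬D ⊓ B)): entailed.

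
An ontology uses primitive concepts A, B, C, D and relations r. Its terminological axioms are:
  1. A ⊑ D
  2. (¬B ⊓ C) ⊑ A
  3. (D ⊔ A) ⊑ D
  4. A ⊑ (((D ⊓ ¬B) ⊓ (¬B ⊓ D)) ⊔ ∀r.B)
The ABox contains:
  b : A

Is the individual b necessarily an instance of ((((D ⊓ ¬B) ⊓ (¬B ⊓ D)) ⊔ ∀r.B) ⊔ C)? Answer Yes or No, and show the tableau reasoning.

1. b : ((((D ⊓ ¬B) ⊓ (¬B ⊓ D)) ⊔ ∀r.B) ⊔ C)?  L(b) = {A} ∪ {((((¬D ⊔ B) ⊔ (B ⊔ ¬D)) ⊓ ∃r.¬B) ⊓ ¬C)}
   clash {D, ¬D} at b — b ∈ ((((D ⊓ ¬B) ⊓ (¬B ⊓ D)) ⊔ ∀r.B) ⊔ C)
2. Hence b : ((((D ⊓ ¬B) ⊓ (¬B ⊓ D)) ⊔ ∀r.B) ⊔ C): entailed.

Yes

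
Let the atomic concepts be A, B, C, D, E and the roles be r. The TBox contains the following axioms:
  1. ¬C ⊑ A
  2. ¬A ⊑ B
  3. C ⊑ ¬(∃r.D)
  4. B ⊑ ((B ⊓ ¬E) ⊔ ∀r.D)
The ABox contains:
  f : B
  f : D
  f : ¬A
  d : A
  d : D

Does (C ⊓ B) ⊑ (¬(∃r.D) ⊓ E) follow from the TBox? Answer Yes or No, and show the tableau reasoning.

No

1. (C ⊓ B) ⊑ (¬(∃r.D) ⊓ E)  ⇔  ((C ⊓ B) ⊓ (∃r.D ⊔ ¬E)) unsat w.r.t. T
   apply at x₀: C⊑¬(∃r.D); B⊑((B ⊓ ¬E) ⊔ ∀r.D)
   open: L(x₀) ⊇ {B, C, ¬E, ∀r.¬D}
2. Hence (C ⊓ B) ⊑ (¬(∃r.D) ⊓ E): not entailed.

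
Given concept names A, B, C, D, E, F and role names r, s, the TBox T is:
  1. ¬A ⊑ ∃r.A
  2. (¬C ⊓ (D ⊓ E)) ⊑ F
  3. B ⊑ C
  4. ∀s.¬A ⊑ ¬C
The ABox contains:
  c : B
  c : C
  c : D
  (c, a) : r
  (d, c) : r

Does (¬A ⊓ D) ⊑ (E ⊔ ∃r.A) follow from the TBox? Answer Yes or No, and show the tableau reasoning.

Yes

1. (¬A ⊓ D) ⊑ (E ⊔ ∃r.A)  ⇔  ((¬A ⊓ D) ⊓ (¬E ⊓ ∀r.¬A)) unsat w.r.t. T
   all branches close; clash {C, ¬C} at x₀
2. Hence (¬A ⊓ D) ⊑ (E ⊔ ∃r.A): entailed.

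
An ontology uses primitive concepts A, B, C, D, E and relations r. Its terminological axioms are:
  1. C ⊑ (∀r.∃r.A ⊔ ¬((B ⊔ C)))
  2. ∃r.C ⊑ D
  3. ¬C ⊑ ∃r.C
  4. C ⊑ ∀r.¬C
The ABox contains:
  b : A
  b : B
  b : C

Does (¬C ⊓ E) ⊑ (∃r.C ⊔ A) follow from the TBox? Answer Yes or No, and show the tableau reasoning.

1. (¬C ⊓ E) ⊑ (∃r.C ⊔ A)  ⇔  ((¬C ⊓ E) ⊓ (∀r.¬C ⊓ ¬A)) unsat w.r.t. T
   all branches close; clash {C, ¬C} at an ∃-successor
2. Hence (¬C ⊓ E) ⊑ (∃r.C ⊔ A): entailed.

Yes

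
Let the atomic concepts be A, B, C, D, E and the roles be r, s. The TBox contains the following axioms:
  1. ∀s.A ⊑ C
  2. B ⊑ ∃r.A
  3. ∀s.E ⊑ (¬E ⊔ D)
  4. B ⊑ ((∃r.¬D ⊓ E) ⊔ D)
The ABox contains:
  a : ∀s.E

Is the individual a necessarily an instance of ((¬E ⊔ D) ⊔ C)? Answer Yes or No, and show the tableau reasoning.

1. a : ((¬E ⊔ D) ⊔ C)?  L(a) = {∀s.E} ∪ {((E ⊓ ¬D) ⊓ ¬C)}
   clash {C, ¬C} at a — a ∈ ((¬E ⊔ D) ⊔ C)
2. Hence a : ((¬E ⊔ D) ⊔ C): entailed.

Yes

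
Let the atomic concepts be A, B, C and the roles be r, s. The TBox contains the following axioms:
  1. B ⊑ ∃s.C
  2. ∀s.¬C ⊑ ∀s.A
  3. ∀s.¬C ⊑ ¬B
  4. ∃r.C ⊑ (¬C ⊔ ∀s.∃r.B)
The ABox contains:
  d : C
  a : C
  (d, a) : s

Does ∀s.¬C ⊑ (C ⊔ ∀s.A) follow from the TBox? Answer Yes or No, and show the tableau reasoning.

1. ∀s.¬C ⊑ (C ⊔ ∀s.A)  ⇔  (∀s.¬C ⊓ (¬C ⊓ ∃s.¬A)) unsat w.r.t. T
   all branches close; clash {C, ¬C} at an ∃-successor
2. Hence ∀s.¬C ⊑ (C ⊔ ∀s.A): entailed.

Yes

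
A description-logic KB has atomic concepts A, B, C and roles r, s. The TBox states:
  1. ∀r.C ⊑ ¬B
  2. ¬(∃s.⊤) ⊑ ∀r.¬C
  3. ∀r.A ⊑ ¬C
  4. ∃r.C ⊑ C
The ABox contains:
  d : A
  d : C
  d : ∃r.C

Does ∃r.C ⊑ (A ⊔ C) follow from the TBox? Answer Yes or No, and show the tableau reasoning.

1. ∃r.C ⊑ (A ⊔ C)  ⇔  (∃r.C ⊓ (¬A ⊓ ¬C)) unsat w.r.t. T
   all branches close; clash {C, ¬C} at x₀
2. Hence ∃r.C ⊑ (A ⊔ C): entailed.

Yes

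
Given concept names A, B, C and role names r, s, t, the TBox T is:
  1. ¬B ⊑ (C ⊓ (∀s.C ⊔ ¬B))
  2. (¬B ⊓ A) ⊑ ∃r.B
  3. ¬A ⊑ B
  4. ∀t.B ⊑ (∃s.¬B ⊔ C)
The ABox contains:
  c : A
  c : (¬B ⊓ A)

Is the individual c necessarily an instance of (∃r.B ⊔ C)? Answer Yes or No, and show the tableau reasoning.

Yes

1. c : (∃r.B ⊔ C)?  L(c) = {A, (¬B ⊓ A)} ∪ {(∀r.¬B ⊓ ¬C)}
   clash {C, ¬C} at c — c ∈ (∃r.B ⊔ C)
2. Hence c : (∃r.B ⊔ C): entailed.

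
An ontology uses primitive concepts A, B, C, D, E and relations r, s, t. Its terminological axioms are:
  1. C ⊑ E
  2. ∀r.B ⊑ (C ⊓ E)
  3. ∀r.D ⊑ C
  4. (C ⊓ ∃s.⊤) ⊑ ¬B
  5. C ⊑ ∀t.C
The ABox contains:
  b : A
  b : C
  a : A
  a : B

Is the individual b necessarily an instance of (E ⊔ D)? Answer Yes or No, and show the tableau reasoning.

1. b : (E ⊔ D)?  L(b) = {A, C} ∪ {(¬E ⊓ ¬D)}
   clash {E, ¬E} at b — b ∈ (E ⊔ D)
2. Hence b : (E ⊔ D): entailed.

Yes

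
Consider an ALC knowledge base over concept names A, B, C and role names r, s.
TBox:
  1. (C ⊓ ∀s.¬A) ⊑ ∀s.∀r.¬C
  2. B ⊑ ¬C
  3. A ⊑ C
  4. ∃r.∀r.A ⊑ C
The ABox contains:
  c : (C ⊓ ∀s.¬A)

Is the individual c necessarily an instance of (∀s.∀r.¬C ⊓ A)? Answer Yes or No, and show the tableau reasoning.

No

1. c : (∀s.∀r.¬C ⊓ A)?  L(c) = {(C ⊓ ∀s.¬A)} ∪ {(∃s.∃r.C ⊔ ¬A)}
   apply at c: (C ⊓ ∀s.¬A)⊑∀s.∀r.¬C
   open: L(c) ⊇ {C, ¬A, ¬B, ∀s.¬A, ∀s.∀r.¬C} — c ∉ (∀s.∀r.¬C ⊓ A) possible
2. Hence c : (∀s.∀r.¬C ⊓ A): not entailed.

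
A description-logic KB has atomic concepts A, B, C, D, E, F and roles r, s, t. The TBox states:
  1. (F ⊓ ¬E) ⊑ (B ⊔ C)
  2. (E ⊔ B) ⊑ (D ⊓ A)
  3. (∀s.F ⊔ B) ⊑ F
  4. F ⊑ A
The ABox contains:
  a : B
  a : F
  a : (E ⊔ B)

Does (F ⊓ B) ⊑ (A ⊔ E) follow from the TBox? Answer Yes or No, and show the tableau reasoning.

Yes

1. (F ⊓ B) ⊑ (A ⊔ E)  ⇔  ((F ⊓ B) ⊓ (¬A ⊓ ¬E)) unsat w.r.t. T
   all branches close; clash {A, ¬A} at x₀
2. Hence (F ⊓ B) ⊑ (A ⊔ E): entailed.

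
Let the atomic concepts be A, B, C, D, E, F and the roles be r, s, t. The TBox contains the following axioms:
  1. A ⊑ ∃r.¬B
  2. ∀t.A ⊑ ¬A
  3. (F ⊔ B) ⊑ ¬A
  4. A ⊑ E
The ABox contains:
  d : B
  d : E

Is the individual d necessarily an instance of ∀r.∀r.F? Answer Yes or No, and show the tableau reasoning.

No

1. d : ∀r.∀r.F?  L(d) = {B, E} ∪ {∃r.∃r.¬F}
   open: L(d) ⊇ {B, E, ¬A, ∃r.∃r.¬F} (+ ∃-successors) — d ∉ ∀r.∀r.F possible
2. Hence d : ∀r.∀r.F: not entailed.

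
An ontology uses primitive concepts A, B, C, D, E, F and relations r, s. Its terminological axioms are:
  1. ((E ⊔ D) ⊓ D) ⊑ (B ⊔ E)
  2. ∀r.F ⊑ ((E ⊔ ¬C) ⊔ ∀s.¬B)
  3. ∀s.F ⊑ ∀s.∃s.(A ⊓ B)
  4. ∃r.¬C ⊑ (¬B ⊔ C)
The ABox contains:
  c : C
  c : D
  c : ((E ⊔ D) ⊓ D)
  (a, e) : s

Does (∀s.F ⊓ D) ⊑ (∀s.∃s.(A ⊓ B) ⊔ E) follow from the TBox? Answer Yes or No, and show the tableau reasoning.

Yes

1. (∀s.F ⊓ D) ⊑ (∀s.∃s.(A ⊓ B) ⊔ E)  ⇔  ((∀s.F ⊓ D) ⊓ (∃s.∀s.(¬A ⊔ ¬B) ⊓ ¬E)) unsat w.r.t. T
   all branches close; clash {E, ¬E} at x₀
2. Hence (∀s.F ⊓ D) ⊑ (∀s.∃s.(A ⊓ B) ⊔ E): entailed.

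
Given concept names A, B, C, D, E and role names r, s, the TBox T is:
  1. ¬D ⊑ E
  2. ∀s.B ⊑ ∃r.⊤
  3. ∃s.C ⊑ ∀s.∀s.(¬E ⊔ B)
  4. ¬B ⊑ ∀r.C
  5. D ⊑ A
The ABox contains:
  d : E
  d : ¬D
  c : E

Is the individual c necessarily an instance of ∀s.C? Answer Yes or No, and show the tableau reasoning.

1. c : ∀s.C?  L(c) = {E} ∪ {∃s.¬C}
   open: L(c) ⊇ {B, E, ¬D, ∀s.¬C, ∃s.¬B, …} (+ ∃-successors) — c ∉ ∀s.C possible
2. Hence c : ∀s.C: not entailed.

No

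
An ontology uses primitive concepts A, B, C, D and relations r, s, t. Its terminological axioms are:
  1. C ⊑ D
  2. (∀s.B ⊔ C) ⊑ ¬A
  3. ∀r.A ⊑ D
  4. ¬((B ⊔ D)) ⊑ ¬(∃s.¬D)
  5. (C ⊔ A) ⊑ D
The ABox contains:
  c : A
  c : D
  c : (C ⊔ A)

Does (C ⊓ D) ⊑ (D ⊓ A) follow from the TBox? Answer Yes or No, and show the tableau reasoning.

1. (C ⊓ D) ⊑ (D ⊓ A)  ⇔  ((C ⊓ D) ⊓ (¬D ⊔ ¬A)) unsat w.r.t. T
   open: L(x₀) ⊇ {C, D, ¬A}
2. Hence (C ⊓ D) ⊑ (D ⊓ A): not entailed.

No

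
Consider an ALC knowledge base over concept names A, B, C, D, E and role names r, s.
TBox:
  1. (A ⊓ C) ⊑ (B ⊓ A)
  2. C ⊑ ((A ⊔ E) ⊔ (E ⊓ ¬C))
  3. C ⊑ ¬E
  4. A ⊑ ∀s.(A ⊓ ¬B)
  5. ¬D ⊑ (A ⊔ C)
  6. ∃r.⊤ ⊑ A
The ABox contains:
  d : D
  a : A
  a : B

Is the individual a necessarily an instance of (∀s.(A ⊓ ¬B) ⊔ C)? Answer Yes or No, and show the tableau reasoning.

1. a : (∀s.(A ⊓ ¬B) ⊔ C)?  L(a) = {A, B} ∪ {(∃s.(¬A ⊔ B) ⊓ ¬C)}
   clash {B, ¬B} at an ∃-successor — a ∈ (∀s.(A ⊓ ¬B) ⊔ C)
2. Hence a : (∀s.(A ⊓ ¬B) ⊔ C): entailed.

Yes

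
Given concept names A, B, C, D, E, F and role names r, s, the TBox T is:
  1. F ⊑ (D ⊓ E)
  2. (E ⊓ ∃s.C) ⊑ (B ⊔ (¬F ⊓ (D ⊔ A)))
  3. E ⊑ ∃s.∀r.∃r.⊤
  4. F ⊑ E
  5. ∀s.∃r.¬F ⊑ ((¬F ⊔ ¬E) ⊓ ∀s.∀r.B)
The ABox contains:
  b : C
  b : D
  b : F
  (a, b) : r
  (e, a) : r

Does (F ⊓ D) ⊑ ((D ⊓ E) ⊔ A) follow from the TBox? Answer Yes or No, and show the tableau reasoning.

Yes

1. (F ⊓ D) ⊑ ((D ⊓ E) ⊔ A)  ⇔  ((F ⊓ D) ⊓ ((¬D ⊔ ¬E) ⊓ ¬A)) unsat w.r.t. T
   all branches close; clash {E, ¬E} at x₀
2. Hence (F ⊓ D) ⊑ ((D ⊓ E) ⊔ A): entailed.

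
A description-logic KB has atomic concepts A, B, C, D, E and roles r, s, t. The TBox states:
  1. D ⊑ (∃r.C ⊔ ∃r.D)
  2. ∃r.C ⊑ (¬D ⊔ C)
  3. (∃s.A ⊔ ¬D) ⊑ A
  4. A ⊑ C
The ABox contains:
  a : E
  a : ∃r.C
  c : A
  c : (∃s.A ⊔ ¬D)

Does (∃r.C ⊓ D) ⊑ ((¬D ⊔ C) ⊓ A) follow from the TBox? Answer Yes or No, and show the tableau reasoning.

1. (∃r.C ⊓ D) ⊑ ((¬D ⊔ C) ⊓ A)  ⇔  ((∃r.C ⊓ D) ⊓ ((D ⊓ ¬C) ⊔ ¬A)) unsat w.r.t. T
   apply at x₀: D⊑(∃r.C ⊔ ∃r.D); ∃r.C⊑(¬D ⊔ C)
   open: L(x₀) ⊇ {C, D, ¬A, ∀s.¬A, ∃r.C} (+ ∃-successors)
2. Hence (∃r.C ⊓ D) ⊑ ((¬D ⊔ C) ⊓ A): not entailed.

No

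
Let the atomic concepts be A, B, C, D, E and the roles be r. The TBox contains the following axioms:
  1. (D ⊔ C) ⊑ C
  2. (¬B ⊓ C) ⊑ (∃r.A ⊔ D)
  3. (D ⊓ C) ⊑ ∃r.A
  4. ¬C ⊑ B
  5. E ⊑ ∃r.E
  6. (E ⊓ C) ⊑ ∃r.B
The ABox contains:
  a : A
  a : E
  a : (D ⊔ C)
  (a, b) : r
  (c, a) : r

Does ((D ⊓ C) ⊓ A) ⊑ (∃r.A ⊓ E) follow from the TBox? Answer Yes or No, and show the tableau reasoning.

1. ((D ⊓ C) ⊓ A) ⊑ (∃r.A ⊓ E)  ⇔  (((D ⊓ C) ⊓ A) ⊓ (∀r.¬A ⊔ ¬E)) unsat w.r.t. T
   apply at x₀: (D ⊓ C)⊑∃r.A
   open: L(x₀) ⊇ {A, B, C, D, ¬E, …} (+ ∃-successors)
2. Hence ((D ⊓ C) ⊓ A) ⊑ (∃r.A ⊓ E): not entailed.

No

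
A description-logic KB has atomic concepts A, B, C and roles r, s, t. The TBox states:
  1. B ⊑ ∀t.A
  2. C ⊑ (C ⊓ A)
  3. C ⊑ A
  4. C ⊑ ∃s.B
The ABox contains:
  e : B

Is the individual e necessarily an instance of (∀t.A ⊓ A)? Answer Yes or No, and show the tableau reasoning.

1. e : (∀t.A ⊓ A)?  L(e) = {B} ∪ {(∃t.¬A ⊔ ¬A)}
   apply at e: B⊑∀t.A
   open: L(e) ⊇ {B, ¬A, ¬C, ∀t.A} — e ∉ (∀t.A ⊓ A) possible
2. Hence e : (∀t.A ⊓ A): not entailed.

No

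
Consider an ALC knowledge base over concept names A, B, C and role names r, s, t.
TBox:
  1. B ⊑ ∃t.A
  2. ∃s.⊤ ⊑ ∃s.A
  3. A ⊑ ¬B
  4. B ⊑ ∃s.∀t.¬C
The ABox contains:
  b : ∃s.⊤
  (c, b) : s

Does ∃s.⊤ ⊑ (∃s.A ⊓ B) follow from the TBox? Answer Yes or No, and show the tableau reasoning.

1. ∃s.⊤ ⊑ (∃s.A ⊓ B)  ⇔  (∃s.⊤ ⊓ (∀s.¬A ⊔ ¬B)) unsat w.r.t. T
   apply at x₀: ∃s.⊤⊑∃s.A
   open: L(x₀) ⊇ {¬A, ¬B, ∃s.A, ∃s.⊤} (+ ∃-successors)
2. Hence ∃s.⊤ ⊑ (∃s.A ⊓ B): not entailed.

No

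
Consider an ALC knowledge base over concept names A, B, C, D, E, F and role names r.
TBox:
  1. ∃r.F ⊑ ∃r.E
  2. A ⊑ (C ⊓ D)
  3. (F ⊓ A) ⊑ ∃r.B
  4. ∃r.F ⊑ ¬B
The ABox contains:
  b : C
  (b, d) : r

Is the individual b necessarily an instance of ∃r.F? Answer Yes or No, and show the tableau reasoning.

No

1. b : ∃r.F?  L(b) = {C} ∪ {∀r.¬F}
   open: L(b) ⊇ {C, ¬A, ∀r.¬F} — b ∉ ∃r.F possible
2. Hence b : ∃r.F: not entailed.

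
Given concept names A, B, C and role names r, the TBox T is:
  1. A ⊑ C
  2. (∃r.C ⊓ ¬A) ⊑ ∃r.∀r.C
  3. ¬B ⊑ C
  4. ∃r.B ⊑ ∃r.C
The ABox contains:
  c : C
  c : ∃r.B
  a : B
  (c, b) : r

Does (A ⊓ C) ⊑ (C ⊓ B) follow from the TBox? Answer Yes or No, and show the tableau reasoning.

1. (A ⊓ C) ⊑ (C ⊓ B)  ⇔  ((A ⊓ C) ⊓ (¬C ⊔ ¬B)) unsat w.r.t. T
   open: L(x₀) ⊇ {A, C, ¬B, ∀r.¬B}
2. Hence (A ⊓ C) ⊑ (C ⊓ B): not entailed.

No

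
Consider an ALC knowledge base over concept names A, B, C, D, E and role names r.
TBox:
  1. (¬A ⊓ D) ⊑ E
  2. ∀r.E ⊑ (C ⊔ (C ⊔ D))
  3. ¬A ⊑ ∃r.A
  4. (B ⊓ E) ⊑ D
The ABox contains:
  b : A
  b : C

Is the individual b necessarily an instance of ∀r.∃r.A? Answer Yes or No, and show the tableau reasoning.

1. b : ∀r.∃r.A?  L(b) = {A, C} ∪ {∃r.∀r.¬A}
   open: L(b) ⊇ {A, C, ¬B, ∃r.¬E, ∃r.∀r.¬A} (+ ∃-successors) — b ∉ ∀r.∃r.A possible
2. Hence b : ∀r.∃r.A: not entailed.

No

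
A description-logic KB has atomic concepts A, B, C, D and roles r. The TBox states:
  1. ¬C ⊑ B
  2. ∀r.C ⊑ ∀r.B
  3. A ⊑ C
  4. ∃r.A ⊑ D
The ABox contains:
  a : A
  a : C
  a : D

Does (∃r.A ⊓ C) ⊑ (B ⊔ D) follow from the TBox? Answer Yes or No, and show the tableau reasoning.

1. (∃r.A ⊓ C) ⊑ (B ⊔ D)  ⇔  ((∃r.A ⊓ C) ⊓ (¬B ⊓ ¬D)) unsat w.r.t. T
   all branches close; clash {D, ¬D} at x₀
2. Hence (∃r.A ⊓ C) ⊑ (B ⊔ D): entailed.

Yes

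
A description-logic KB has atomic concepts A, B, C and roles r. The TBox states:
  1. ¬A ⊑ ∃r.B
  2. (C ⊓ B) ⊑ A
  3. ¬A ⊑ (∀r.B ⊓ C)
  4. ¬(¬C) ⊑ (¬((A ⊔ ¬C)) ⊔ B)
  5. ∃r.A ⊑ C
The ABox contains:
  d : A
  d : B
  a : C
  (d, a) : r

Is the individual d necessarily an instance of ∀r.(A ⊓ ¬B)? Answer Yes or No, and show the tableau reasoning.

No

1. d : ∀r.(A ⊓ ¬B)?  L(d) = {A, B} ∪ {∃r.(¬A ⊔ B)}
   open: L(d) ⊇ {A, B, ¬C, ∀r.¬A, ∃r.(¬A ⊔ B)} (+ ∃-successors) — d ∉ ∀r.(A ⊓ ¬B) possible
2. Hence d : ∀r.(A ⊓ ¬B): not entailed.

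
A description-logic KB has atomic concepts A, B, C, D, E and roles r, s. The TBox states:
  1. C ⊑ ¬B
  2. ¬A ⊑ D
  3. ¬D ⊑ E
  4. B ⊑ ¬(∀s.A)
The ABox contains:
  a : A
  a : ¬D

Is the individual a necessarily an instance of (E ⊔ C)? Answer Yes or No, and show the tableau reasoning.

1. a : (E ⊔ C)?  L(a) = {A, ¬D} ∪ {(¬E ⊓ ¬C)}
   clash {E, ¬E} at a — a ∈ (E ⊔ C)
2. Hence a : (E ⊔ C): entailed.

Yes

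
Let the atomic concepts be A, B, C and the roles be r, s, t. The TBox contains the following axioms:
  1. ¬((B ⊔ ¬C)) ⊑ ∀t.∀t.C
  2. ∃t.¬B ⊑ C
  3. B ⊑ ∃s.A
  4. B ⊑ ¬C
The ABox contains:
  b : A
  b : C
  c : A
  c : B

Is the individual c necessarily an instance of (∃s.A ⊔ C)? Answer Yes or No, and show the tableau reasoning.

Yes

1. c : (∃s.A ⊔ C)?  L(c) = {A, B} ∪ {(∀s.¬A ⊓ ¬C)}
   clash {C, ¬C} at c — c ∈ (∃s.A ⊔ C)
2. Hence c : (∃s.A ⊔ C): entailed.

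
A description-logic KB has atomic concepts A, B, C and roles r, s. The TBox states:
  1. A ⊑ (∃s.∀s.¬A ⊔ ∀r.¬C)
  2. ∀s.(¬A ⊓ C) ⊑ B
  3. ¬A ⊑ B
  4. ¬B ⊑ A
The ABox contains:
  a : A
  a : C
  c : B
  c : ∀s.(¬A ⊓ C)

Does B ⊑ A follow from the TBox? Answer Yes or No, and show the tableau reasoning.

1. B ⊑ A  ⇔  (B ⊓ ¬A) unsat w.r.t. T
   open: L(x₀) ⊇ {B, ¬A}
2. Hence B ⊑ A: not entailed.

No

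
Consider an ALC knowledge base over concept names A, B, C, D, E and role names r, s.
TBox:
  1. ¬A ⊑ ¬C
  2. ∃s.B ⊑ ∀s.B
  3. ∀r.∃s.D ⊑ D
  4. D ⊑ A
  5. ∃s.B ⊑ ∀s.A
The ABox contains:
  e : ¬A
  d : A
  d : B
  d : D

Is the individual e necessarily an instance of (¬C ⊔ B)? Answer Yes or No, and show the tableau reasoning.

Yes

1. e : (¬C ⊔ B)?  L(e) = {¬A} ∪ {(C ⊓ ¬B)}
   clash {C, ¬C} at e — e ∈ (¬C ⊔ B)
2. Hence e : (¬C ⊔ B): entailed.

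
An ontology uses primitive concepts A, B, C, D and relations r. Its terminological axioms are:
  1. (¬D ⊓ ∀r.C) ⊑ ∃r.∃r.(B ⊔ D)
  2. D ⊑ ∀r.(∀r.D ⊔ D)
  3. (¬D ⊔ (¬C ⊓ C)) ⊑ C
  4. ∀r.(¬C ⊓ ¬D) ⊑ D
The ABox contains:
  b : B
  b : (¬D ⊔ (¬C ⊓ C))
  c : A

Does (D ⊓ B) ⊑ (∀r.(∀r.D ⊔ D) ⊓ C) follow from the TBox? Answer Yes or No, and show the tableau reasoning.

1. (D ⊓ B) ⊑ (∀r.(∀r.D ⊔ D) ⊓ C)  ⇔  ((D ⊓ B) ⊓ (∃r.(∃r.¬D ⊓ ¬D) ⊔ ¬C)) unsat w.r.t. T
   apply at x₀: D⊑∀r.(∀r.D ⊔ D)
   open: L(x₀) ⊇ {B, D, ¬C, ∀r.(∀r.D ⊔ D)}
2. Hence (D ⊓ B) ⊑ (∀r.(∀r.D ⊔ D) ⊓ C): not entailed.

No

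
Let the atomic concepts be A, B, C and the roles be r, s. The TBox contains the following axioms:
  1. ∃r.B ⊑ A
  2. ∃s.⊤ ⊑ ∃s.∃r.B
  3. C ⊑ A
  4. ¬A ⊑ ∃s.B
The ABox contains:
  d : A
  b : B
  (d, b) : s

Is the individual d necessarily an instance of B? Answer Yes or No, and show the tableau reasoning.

No

1. d : B?  L(d) = {A} ∪ {¬B}
   open: L(d) ⊇ {A, ¬B, ∃s.∃r.B} (+ ∃-successors) — d ∉ B possible
2. Hence d : B: not entailed.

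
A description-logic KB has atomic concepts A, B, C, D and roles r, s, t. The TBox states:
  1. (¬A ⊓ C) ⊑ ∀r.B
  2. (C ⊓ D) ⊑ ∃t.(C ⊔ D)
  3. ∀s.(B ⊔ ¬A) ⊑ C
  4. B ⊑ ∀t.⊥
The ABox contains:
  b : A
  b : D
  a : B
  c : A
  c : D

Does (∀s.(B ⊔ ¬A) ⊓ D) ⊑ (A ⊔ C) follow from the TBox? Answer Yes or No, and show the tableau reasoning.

Yes

1. (∀s.(B ⊔ ¬A) ⊓ D) ⊑ (A ⊔ C)  ⇔  ((∀s.(B ⊔ ¬A) ⊓ D) ⊓ (¬A ⊓ ¬C)) unsat w.r.t. T
   all branches close; clash {C, ¬C} at x₀
2. Hence (∀s.(B ⊔ ¬A) ⊓ D) ⊑ (A ⊔ C): entailed.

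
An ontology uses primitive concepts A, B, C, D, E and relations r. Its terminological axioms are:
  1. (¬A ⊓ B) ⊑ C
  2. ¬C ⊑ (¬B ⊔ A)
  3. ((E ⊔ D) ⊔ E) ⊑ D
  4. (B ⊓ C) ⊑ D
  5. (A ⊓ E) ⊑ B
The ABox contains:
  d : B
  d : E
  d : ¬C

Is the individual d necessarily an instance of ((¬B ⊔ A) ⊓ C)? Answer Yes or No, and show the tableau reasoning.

1. d : ((¬B ⊔ A) ⊓ C)?  L(d) = {B, E, ¬C} ∪ {((B ⊓ ¬A) ⊔ ¬C)}
   apply at d: ¬C⊑(¬B ⊔ A)
   open: L(d) ⊇ {A, B, D, E, ¬C} — d ∉ ((¬B ⊔ A) ⊓ C) possible
2. Hence d : ((¬B ⊔ A) ⊓ C): not entailed.

No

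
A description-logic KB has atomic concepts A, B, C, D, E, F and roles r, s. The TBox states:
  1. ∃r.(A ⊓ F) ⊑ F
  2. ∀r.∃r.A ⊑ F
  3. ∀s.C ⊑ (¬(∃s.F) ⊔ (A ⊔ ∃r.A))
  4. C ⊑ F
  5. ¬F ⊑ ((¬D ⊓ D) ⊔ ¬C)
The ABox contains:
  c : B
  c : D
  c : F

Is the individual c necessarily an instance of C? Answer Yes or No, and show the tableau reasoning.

No

1. c : C?  L(c) = {B, D, F} ∪ {¬C}
   open: L(c) ⊇ {B, D, F, ¬C, ∃s.¬C} (+ ∃-successors) — c ∉ C possible
2. Hence c : C: not entailed.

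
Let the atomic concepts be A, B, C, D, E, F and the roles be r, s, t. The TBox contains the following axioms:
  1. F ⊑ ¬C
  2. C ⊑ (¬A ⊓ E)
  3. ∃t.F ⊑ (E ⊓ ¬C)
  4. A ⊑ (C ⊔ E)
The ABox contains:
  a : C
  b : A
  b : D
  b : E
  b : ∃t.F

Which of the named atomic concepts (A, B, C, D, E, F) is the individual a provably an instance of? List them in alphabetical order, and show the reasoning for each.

{C, E}

1. a : A?  L(a) = {C} ∪ {¬A}
   apply at a: C⊑(¬A ⊓ E)
   open: L(a) ⊇ {C, E, ¬A, ¬F, ∀t.¬F} — a ∉ A possible
2. a : B?  L(a) = {C} ∪ {¬B}
   apply at a: C⊑(¬A ⊓ E)
   open: L(a) ⊇ {C, E, ¬A, ¬B, ¬F, …} — a ∉ B possible
3. a : C?  L(a) = {C} ∪ {¬C}
   clash {C, ¬C} at a — a ∈ C
4. a : D?  L(a) = {C} ∪ {¬D}
   apply at a: C⊑(¬A ⊓ E)
   open: L(a) ⊇ {C, E, ¬A, ¬D, ¬F, …} — a ∉ D possible
5. a : E?  L(a) = {C} ∪ {¬E}
   clash {C, ¬C} at a — a ∈ E
6. a : F?  L(a) = {C} ∪ {¬F}
   apply at a: C⊑(¬A ⊓ E)
   open: L(a) ⊇ {C, E, ¬A, ¬F, ∀t.¬F} — a ∉ F possible
7. Entailed for a: {C, E}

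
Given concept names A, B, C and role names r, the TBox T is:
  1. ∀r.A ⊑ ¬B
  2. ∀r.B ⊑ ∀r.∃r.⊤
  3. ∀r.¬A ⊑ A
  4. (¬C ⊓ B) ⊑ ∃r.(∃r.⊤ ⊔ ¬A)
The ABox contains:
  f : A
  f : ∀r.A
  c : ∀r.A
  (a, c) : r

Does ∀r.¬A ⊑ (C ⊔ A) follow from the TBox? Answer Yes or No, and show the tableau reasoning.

1. ∀r.¬A ⊑ (C ⊔ A)  ⇔  (∀r.¬A ⊓ (¬C ⊓ ¬A)) unsat w.r.t. T
   all branches close; clash {A, ¬A} at x₀
2. Hence ∀r.¬A ⊑ (C ⊔ A): entailed.

Yes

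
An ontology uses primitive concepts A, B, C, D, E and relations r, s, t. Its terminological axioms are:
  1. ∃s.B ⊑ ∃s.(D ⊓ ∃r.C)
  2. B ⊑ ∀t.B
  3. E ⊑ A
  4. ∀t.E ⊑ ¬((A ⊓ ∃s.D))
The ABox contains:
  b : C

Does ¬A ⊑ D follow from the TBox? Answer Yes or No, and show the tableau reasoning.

No

1. ¬A ⊑ D  ⇔  (¬A ⊓ ¬D) unsat w.r.t. T
   open: L(x₀) ⊇ {¬A, ¬B, ¬D, ¬E, ∀s.¬B, …} (+ ∃-successors)
2. Hence ¬A ⊑ D: not entailed.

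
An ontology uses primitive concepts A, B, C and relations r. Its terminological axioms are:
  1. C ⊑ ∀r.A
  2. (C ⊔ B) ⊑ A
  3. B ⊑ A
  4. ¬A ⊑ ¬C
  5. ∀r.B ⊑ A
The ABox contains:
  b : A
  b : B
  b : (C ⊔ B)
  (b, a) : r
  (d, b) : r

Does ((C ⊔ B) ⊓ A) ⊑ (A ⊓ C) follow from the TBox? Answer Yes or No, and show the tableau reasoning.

No

1. ((C ⊔ B) ⊓ A) ⊑ (A ⊓ C)  ⇔  (((C ⊔ B) ⊓ A) ⊓ (¬A ⊔ ¬C)) unsat w.r.t. T
   open: L(x₀) ⊇ {A, B, ¬C}
2. Hence ((C ⊔ B) ⊓ A) ⊑ (A ⊓ C): not entailed.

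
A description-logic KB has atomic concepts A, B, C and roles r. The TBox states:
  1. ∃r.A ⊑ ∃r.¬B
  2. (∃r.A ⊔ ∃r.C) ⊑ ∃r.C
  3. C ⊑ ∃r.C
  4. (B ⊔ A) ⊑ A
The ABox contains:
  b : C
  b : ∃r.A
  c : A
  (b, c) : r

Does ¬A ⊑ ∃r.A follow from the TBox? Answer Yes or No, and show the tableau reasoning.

No

1. ¬A ⊑ ∃r.A  ⇔  (¬A ⊓ ∀r.¬A) unsat w.r.t. T
   open: L(x₀) ⊇ {¬A, ¬B, ¬C, ∀r.¬A, ∀r.¬C}
2. Hence ¬A ⊑ ∃r.A: not entailed.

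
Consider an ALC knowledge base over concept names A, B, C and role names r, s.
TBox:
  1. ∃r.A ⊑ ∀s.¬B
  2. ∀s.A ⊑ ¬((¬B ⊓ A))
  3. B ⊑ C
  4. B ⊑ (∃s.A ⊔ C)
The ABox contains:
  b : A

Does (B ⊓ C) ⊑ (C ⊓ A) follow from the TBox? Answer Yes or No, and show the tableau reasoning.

No

1. (B ⊓ C) ⊑ (C ⊓ A)  ⇔  ((B ⊓ C) ⊓ (¬C ⊔ ¬A)) unsat w.r.t. T
   apply at x₀: B⊑(∃s.A ⊔ C)
   open: L(x₀) ⊇ {B, C, ¬A, ∀r.¬A, ∃s.¬A} (+ ∃-successors)
2. Hence (B ⊓ C) ⊑ (C ⊓ A): not entailed.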